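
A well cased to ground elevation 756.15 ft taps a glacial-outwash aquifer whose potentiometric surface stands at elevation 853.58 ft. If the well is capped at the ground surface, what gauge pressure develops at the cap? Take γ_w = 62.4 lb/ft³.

P ≈ 42.2 psi

Head above the cap: Δh = 853.58 − 756.15 = 97.43 ft.
P = γΔh/144 = 62.4 × 97.43 / 144 = 42.2 psi.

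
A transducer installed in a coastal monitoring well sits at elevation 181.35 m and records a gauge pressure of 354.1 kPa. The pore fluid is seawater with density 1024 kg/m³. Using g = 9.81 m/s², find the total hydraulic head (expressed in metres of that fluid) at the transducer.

h ≈ 216.60 m

ψ = P/(ρg) = 354.1×1000 / (1024 × 9.81) = 35.25 m.
h = z + ψ = 181.35 + 35.25 = 216.60 m.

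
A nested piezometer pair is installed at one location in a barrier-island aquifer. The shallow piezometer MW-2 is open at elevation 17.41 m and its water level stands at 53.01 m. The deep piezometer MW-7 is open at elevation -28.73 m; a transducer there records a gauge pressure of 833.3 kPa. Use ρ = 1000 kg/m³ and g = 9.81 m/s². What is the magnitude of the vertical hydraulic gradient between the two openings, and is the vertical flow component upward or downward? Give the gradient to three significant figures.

|i_v| ≈ 0.0694; vertical flow is upward

Total head at MW-2: h = 53.01 m (water level in the standpipe).
Pressure head at MW-7: ψ = P/(ρg) = 833.3×1000 / (1000 × 9.81) = 84.94 m.
Total head at MW-7: h = z + ψ = -28.73 + 84.94 = 56.21 m.
Δh = h(MW-2) − h(MW-7) = 53.01 − 56.21 = -3.20 m.
Vertical separation Δz = 17.41 − (-28.73) = 46.14 m.
|i_v| = |Δh| / Δz = 3.20 / 46.14 = 0.0694.
Head is higher in the deep piezometer, so vertical flow is upward (discharge condition).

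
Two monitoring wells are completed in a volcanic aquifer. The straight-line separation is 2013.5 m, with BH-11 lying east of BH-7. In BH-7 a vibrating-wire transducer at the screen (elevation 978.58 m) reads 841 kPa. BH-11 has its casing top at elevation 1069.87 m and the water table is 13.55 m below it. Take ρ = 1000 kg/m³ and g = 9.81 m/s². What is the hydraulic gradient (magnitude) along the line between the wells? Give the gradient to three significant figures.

i ≈ 0.00397

Pressure head at BH-7: ψ = P/(ρg) = 841×1000 / (1000 × 9.81) = 85.73 m.
Total head at BH-7: h = z + ψ = 978.58 + 85.73 = 1064.31 m.
Total head at BH-11: h = 1069.87 − 13.55 = 1056.32 m.
Head difference: h(BH-7) − h(BH-11) = 1064.31 − 1056.32 = 7.99 m.
Hydraulic gradient: i = |Δh| / L = 7.99 / 2013.5 = 0.00397.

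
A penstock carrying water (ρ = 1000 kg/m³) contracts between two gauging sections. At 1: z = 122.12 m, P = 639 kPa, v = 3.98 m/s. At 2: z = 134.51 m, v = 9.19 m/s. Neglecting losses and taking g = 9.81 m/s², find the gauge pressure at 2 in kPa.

P₂ ≈ 483 kPa

Pressure head at 1: ψ₁ = P₁/(ρg) = 639×1000 / (1000 × 9.81) = 65.14 m.
Velocity heads: v₁²/2g = 3.98²/19.62 = 0.807 m; v₂²/2g = 9.19²/19.62 = 4.305 m.
Total head H = z₁ + ψ₁ + v₁²/2g = 122.12 + 65.14 + 0.807 = 188.07 m.
ψ₂ = H − z₂ − v₂²/2g = 188.07 − 134.51 − 4.305 = 49.26 m.
P₂ = ρgψ₂ = 1000 × 9.81 × 49.26 ≈ 483 kPa.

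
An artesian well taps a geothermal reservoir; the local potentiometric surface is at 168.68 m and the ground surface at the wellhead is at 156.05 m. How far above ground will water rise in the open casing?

≈ 12.63 m above ground

Water rises to the potentiometric surface, so the rise above ground = 168.68 − 156.05 = 12.63 m.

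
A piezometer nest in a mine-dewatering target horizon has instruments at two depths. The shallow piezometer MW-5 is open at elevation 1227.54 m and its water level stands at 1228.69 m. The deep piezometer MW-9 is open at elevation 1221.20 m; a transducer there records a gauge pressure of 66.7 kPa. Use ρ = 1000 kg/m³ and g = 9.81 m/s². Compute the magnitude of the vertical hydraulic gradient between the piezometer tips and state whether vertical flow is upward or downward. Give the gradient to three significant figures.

|i_v| ≈ 0.109; vertical flow is downward

Total head at MW-5: h = 1228.69 m (water level in the standpipe).
Pressure head at MW-9: ψ = P/(ρg) = 66.7×1000 / (1000 × 9.81) = 6.80 m.
Total head at MW-9: h = z + ψ = 1221.20 + 6.80 = 1228.00 m.
Δh = h(MW-5) − h(MW-9) = 1228.69 − 1228.00 = 0.69 m.
Vertical separation Δz = 1227.54 − 1221.20 = 6.34 m.
|i_v| = |Δh| / Δz = 0.69 / 6.34 = 0.109.
Head is higher in the shallow piezometer, so vertical flow is downward (recharge condition).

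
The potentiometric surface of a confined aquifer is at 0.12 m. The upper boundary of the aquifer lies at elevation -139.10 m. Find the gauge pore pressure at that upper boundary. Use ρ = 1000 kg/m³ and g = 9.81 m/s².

Pressure head at the aquifer top: ψ = h − z = 0.12 − (-139.10) = 139.22 m.
P = ρgψ = 1000 × 9.81 × 139.22 = 1365748 Pa ≈ 1370 kPa.

P ≈ 1370 kPa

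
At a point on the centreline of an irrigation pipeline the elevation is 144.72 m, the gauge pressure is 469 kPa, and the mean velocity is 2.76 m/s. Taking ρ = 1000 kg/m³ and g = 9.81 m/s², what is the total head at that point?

Pressure head ψ = P/(ρg) = 469×1000 / (1000 × 9.81) = 47.81 m.
Velocity head = v²/(2g) = 2.76² / (2 × 9.81) = 0.388 m.
h = z + ψ + v²/(2g) = 144.72 + 47.81 + 0.388 = 192.92 m.

h ≈ 192.92 m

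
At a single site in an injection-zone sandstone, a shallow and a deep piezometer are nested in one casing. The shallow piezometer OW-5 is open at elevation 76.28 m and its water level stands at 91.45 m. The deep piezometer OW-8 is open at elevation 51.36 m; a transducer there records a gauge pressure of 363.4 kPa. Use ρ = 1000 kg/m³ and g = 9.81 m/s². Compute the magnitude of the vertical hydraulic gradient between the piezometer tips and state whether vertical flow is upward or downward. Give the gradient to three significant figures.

|i_v| ≈ 0.122; vertical flow is downward

Total head at OW-5: h = 91.45 m (water level in the standpipe).
Pressure head at OW-8: ψ = P/(ρg) = 363.4×1000 / (1000 × 9.81) = 37.04 m.
Total head at OW-8: h = z + ψ = 51.36 + 37.04 = 88.40 m.
Δh = h(OW-5) − h(OW-8) = 91.45 − 88.40 = 3.05 m.
Vertical separation Δz = 76.28 − 51.36 = 24.92 m.
|i_v| = |Δh| / Δz = 3.05 / 24.92 = 0.122.
Head is higher in the shallow piezometer, so vertical flow is downward (recharge condition).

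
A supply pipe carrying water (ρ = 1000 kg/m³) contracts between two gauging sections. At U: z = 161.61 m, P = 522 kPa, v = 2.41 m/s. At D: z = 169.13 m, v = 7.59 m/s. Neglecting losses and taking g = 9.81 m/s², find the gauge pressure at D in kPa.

Pressure head at U: ψ₁ = P₁/(ρg) = 522×1000 / (1000 × 9.81) = 53.21 m.
Velocity heads: v₁²/2g = 2.41²/19.62 = 0.296 m; v₂²/2g = 7.59²/19.62 = 2.936 m.
Total head H = z₁ + ψ₁ + v₁²/2g = 161.61 + 53.21 + 0.296 = 215.12 m.
ψ₂ = H − z₂ − v₂²/2g = 215.12 − 169.13 − 2.936 = 43.05 m.
P₂ = ρgψ₂ = 1000 × 9.81 × 43.05 ≈ 422 kPa.

P₂ ≈ 422 kPa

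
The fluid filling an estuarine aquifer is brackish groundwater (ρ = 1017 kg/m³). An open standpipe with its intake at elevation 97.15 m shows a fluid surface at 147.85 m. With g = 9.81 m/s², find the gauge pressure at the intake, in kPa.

P ≈ 506 kPa

Pressure head ψ = h − z = 147.85 − 97.15 = 50.70 m.
P = ρgψ = 1017 × 9.81 × 50.70 = 505822 Pa ≈ 506 kPa.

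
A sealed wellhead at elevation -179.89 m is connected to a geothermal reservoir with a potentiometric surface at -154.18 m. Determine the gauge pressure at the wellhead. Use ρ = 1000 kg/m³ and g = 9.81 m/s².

Head above the cap: Δh = -154.18 − (-179.89) = 25.71 m.
P = ρgΔh = 1000 × 9.81 × 25.71 = 252215 Pa ≈ 252 kPa.

P ≈ 252 kPa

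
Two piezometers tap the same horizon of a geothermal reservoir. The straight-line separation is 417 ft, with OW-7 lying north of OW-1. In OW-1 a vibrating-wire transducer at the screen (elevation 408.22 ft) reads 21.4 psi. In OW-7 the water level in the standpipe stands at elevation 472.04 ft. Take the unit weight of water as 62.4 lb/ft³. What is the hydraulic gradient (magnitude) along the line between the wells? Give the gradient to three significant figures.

Pressure head at OW-1: ψ = 144·P/γ = 144 × 21.4 / 62.4 = 49.38 ft.
Total head at OW-1: h = z + ψ = 408.22 + 49.38 = 457.60 ft.
Total head at OW-7: h = 472.04 ft (water level in the piezometer is the total head).
Head difference: h(OW-1) − h(OW-7) = 457.60 − 472.04 = -14.44 ft.
Hydraulic gradient: i = |Δh| / L = 14.44 / 417 = 0.0346.

i ≈ 0.0346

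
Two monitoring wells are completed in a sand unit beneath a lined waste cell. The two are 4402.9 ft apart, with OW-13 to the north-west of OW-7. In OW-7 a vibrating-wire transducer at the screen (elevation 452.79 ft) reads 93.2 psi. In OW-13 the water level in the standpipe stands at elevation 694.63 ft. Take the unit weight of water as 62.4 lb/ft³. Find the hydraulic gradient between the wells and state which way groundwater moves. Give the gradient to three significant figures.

i ≈ 0.00608; groundwater flows toward the south-east

Pressure head at OW-7: ψ = 144·P/γ = 144 × 93.2 / 62.4 = 215.08 ft.
Total head at OW-7: h = z + ψ = 452.79 + 215.08 = 667.87 ft.
Total head at OW-13: h = 694.63 ft (water level in the piezometer is the total head).
Head difference: h(OW-7) − h(OW-13) = 667.87 − 694.63 = -26.76 ft.
Hydraulic gradient: i = |Δh| / L = 26.76 / 4402.9 = 0.00608.
Flow is from higher to lower head: from OW-13 toward OW-7, i.e. toward the south-east.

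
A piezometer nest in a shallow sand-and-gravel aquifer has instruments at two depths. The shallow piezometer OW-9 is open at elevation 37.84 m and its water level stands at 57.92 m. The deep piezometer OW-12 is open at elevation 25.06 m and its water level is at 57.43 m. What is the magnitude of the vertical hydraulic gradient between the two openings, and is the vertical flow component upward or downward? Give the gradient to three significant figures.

Total head at OW-9: h = 57.92 m (water level in the standpipe).
Total head at OW-12: h = 57.43 m.
Δh = h(OW-9) − h(OW-12) = 57.92 − 57.43 = 0.49 m.
Vertical separation Δz = 37.84 − 25.06 = 12.78 m.
|i_v| = |Δh| / Δz = 0.49 / 12.78 = 0.0383.
Head is higher in the shallow piezometer, so vertical flow is downward (recharge condition).

|i_v| ≈ 0.0383; vertical flow is downward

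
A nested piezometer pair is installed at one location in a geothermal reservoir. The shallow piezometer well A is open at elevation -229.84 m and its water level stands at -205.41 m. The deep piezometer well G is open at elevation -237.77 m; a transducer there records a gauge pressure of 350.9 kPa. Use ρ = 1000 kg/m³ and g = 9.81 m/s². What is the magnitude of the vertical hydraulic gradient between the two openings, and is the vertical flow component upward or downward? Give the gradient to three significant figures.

|i_v| ≈ 0.430; vertical flow is upward

Total head at well A: h = -205.41 m (water level in the standpipe).
Pressure head at well G: ψ = P/(ρg) = 350.9×1000 / (1000 × 9.81) = 35.77 m.
Total head at well G: h = z + ψ = -237.77 + 35.77 = -202.00 m.
Δh = h(well A) − h(well G) = -205.41 − (-202.00) = -3.41 m.
Vertical separation Δz = -229.84 − (-237.77) = 7.93 m.
|i_v| = |Δh| / Δz = 3.41 / 7.93 = 0.430.
Head is higher in the deep piezometer, so vertical flow is upward (discharge condition).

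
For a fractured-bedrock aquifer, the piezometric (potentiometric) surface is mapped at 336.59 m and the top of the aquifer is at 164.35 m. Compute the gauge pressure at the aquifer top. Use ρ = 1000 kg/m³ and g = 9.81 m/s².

Pressure head at the aquifer top: ψ = h − z = 336.59 − 164.35 = 172.24 m.
P = ρgψ = 1000 × 9.81 × 172.24 = 1689674 Pa ≈ 1690 kPa.

P ≈ 1690 kPa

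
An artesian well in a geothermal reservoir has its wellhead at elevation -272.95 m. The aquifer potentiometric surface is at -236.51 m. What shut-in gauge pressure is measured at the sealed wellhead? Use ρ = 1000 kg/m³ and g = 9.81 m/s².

Head above the cap: Δh = -236.51 − (-272.95) = 36.44 m.
P = ρgΔh = 1000 × 9.81 × 36.44 = 357476 Pa ≈ 357 kPa.

P ≈ 357 kPa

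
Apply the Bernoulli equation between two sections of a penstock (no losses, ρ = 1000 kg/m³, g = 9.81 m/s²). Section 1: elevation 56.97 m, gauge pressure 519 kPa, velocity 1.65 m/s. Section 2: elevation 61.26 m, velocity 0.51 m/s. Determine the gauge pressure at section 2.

Pressure head at 1: ψ₁ = P₁/(ρg) = 519×1000 / (1000 × 9.81) = 52.91 m.
Velocity heads: v₁²/2g = 1.65²/19.62 = 0.139 m; v₂²/2g = 0.51²/19.62 = 0.013 m.
Total head H = z₁ + ψ₁ + v₁²/2g = 56.97 + 52.91 + 0.139 = 110.02 m.
ψ₂ = H − z₂ − v₂²/2g = 110.02 − 61.26 − 0.013 = 48.75 m.
P₂ = ρgψ₂ = 1000 × 9.81 × 48.75 ≈ 478 kPa.

P₂ ≈ 478 kPa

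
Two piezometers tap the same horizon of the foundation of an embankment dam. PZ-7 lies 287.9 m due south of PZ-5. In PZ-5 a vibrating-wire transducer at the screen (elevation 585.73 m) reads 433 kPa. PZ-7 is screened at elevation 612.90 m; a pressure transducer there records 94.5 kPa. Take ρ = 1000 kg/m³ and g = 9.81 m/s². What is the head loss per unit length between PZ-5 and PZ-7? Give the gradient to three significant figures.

i ≈ 0.0255 m/m

Pressure head at PZ-5: ψ = P/(ρg) = 433×1000 / (1000 × 9.81) = 44.14 m.
Total head at PZ-5: h = z + ψ = 585.73 + 44.14 = 629.87 m.
Pressure head at PZ-7: ψ = P/(ρg) = 94.5×1000 / (1000 × 9.81) = 9.63 m.
Total head at PZ-7: h = z + ψ = 612.90 + 9.63 = 622.53 m.
Head difference: h(PZ-5) − h(PZ-7) = 629.87 − 622.53 = 7.34 m.
Hydraulic gradient: i = |Δh| / L = 7.34 / 287.9 = 0.0255.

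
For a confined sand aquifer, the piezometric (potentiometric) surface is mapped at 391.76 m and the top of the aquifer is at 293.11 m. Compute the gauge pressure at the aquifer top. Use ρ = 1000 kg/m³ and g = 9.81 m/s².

P ≈ 968 kPa

Pressure head at the aquifer top: ψ = h − z = 391.76 − 293.11 = 98.65 m.
P = ρgψ = 1000 × 9.81 × 98.65 = 967756 Pa ≈ 968 kPa.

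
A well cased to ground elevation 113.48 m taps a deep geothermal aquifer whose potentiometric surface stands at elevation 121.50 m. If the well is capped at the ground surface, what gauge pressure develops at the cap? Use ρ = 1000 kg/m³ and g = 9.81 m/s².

P ≈ 78.7 kPa

Head above the cap: Δh = 121.50 − 113.48 = 8.02 m.
P = ρgΔh = 1000 × 9.81 × 8.02 = 78676 Pa ≈ 78.7 kPa.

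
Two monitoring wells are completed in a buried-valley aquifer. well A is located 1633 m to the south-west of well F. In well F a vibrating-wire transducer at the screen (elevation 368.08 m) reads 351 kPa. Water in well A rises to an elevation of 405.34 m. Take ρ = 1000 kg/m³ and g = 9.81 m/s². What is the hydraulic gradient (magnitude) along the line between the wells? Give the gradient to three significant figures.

Pressure head at well F: ψ = P/(ρg) = 351×1000 / (1000 × 9.81) = 35.78 m.
Total head at well F: h = z + ψ = 368.08 + 35.78 = 403.86 m.
Total head at well A: h = 405.34 m (water level in the piezometer is the total head).
Head difference: h(well F) − h(well A) = 403.86 − 405.34 = -1.48 m.
Hydraulic gradient: i = |Δh| / L = 1.48 / 1633 = 0.000906.

i ≈ 0.000906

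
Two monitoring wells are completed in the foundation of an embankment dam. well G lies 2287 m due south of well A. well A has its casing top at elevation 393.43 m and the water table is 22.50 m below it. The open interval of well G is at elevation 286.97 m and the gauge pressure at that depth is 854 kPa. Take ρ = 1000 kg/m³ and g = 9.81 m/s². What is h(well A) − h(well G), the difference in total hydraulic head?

Total head at well A: h = 393.43 − 22.50 = 370.93 m.
Pressure head at well G: ψ = P/(ρg) = 854×1000 / (1000 × 9.81) = 87.05 m.
Total head at well G: h = z + ψ = 286.97 + 87.05 = 374.02 m.
Head difference: h(well A) − h(well G) = 370.93 − 374.02 = -3.09 m.

Δh ≈ -3.09 m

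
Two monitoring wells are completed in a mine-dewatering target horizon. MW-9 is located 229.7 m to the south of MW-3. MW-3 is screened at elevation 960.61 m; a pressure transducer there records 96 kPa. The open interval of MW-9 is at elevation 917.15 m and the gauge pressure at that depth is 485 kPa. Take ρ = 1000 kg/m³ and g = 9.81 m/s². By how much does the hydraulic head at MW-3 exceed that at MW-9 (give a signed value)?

Δh ≈ 3.81 m

Pressure head at MW-3: ψ = P/(ρg) = 96×1000 / (1000 × 9.81) = 9.79 m.
Total head at MW-3: h = z + ψ = 960.61 + 9.79 = 970.40 m.
Pressure head at MW-9: ψ = P/(ρg) = 485×1000 / (1000 × 9.81) = 49.44 m.
Total head at MW-9: h = z + ψ = 917.15 + 49.44 = 966.59 m.
Head difference: h(MW-3) − h(MW-9) = 970.40 − 966.59 = 3.81 m.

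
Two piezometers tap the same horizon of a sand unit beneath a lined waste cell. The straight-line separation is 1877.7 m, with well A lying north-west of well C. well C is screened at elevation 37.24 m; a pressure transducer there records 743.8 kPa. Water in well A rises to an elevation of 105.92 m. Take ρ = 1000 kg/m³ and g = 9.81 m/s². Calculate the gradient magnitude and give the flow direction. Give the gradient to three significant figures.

i ≈ 0.00380; groundwater flows toward the north-west

Pressure head at well C: ψ = P/(ρg) = 743.8×1000 / (1000 × 9.81) = 75.82 m.
Total head at well C: h = z + ψ = 37.24 + 75.82 = 113.06 m.
Total head at well A: h = 105.92 m (water level in the piezometer is the total head).
Head difference: h(well C) − h(well A) = 113.06 − 105.92 = 7.14 m.
Hydraulic gradient: i = |Δh| / L = 7.14 / 1877.7 = 0.00380.
Flow is from higher to lower head: from well C toward well A, i.e. toward the north-west.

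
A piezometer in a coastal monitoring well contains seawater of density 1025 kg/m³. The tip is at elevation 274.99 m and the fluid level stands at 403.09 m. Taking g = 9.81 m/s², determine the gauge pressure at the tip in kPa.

Pressure head ψ = h − z = 403.09 − 274.99 = 128.10 m.
P = ρgψ = 1025 × 9.81 × 128.10 = 1288078 Pa ≈ 1290 kPa.

P ≈ 1290 kPa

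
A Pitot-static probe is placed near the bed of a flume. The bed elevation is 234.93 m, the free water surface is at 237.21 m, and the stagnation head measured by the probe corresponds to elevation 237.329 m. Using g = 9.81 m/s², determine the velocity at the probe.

v ≈ 1.53 m/s

Near the bed, under hydrostatic conditions, the piezometric head (z + ψ) equals the free-surface elevation, 237.21 m.
Velocity head = total − piezometric = 237.329 − 237.21 = 0.119 m.
v = √(2g·h_v) = √(2 × 9.81 × 0.119) = 1.53 m/s.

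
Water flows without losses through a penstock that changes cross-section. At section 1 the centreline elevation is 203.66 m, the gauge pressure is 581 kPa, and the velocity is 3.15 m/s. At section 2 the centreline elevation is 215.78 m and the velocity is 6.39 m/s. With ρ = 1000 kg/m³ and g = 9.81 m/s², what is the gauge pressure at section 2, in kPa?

P₂ ≈ 447 kPa

Pressure head at 1: ψ₁ = P₁/(ρg) = 581×1000 / (1000 × 9.81) = 59.23 m.
Velocity heads: v₁²/2g = 3.15²/19.62 = 0.506 m; v₂²/2g = 6.39²/19.62 = 2.081 m.
Total head H = z₁ + ψ₁ + v₁²/2g = 203.66 + 59.23 + 0.506 = 263.40 m.
ψ₂ = H − z₂ − v₂²/2g = 263.40 − 215.78 − 2.081 = 45.54 m.
P₂ = ρgψ₂ = 1000 × 9.81 × 45.54 ≈ 447 kPa.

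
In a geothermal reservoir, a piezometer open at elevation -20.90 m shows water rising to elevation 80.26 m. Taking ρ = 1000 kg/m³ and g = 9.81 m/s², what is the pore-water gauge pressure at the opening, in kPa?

Pressure head ψ = h − z = 80.26 − (-20.90) = 101.16 m.
P = ρgψ = 1000 × 9.81 × 101.16 = 992380 Pa ≈ 992 kPa.

P ≈ 992 kPa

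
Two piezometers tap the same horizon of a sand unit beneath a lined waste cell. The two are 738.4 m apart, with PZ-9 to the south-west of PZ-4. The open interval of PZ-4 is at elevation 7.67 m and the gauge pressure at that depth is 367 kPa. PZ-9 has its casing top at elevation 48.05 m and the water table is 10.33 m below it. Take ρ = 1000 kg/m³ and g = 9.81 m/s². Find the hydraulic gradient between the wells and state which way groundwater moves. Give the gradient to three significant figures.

i ≈ 0.00997; groundwater flows toward the south-west

Pressure head at PZ-4: ψ = P/(ρg) = 367×1000 / (1000 × 9.81) = 37.41 m.
Total head at PZ-4: h = z + ψ = 7.67 + 37.41 = 45.08 m.
Total head at PZ-9: h = 48.05 − 10.33 = 37.72 m.
Head difference: h(PZ-4) − h(PZ-9) = 45.08 − 37.72 = 7.36 m.
Hydraulic gradient: i = |Δh| / L = 7.36 / 738.4 = 0.00997.
Flow is from higher to lower head: from PZ-4 toward PZ-9, i.e. toward the south-west.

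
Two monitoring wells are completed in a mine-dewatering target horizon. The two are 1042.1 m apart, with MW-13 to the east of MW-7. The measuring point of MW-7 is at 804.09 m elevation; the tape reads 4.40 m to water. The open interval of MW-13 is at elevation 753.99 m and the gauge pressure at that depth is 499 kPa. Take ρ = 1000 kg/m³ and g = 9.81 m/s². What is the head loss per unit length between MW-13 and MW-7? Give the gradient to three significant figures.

Total head at MW-7: h = 804.09 − 4.40 = 799.69 m.
Pressure head at MW-13: ψ = P/(ρg) = 499×1000 / (1000 × 9.81) = 50.87 m.
Total head at MW-13: h = z + ψ = 753.99 + 50.87 = 804.86 m.
Head difference: h(MW-7) − h(MW-13) = 799.69 − 804.86 = -5.17 m.
Hydraulic gradient: i = |Δh| / L = 5.17 / 1042.1 = 0.00496.

i ≈ 0.00496 m/m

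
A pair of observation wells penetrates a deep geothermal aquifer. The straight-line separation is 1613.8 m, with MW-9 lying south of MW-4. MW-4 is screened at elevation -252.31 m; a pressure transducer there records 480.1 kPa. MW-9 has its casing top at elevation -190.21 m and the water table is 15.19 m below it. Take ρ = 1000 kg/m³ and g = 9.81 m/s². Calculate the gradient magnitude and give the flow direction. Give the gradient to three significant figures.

Pressure head at MW-4: ψ = P/(ρg) = 480.1×1000 / (1000 × 9.81) = 48.94 m.
Total head at MW-4: h = z + ψ = -252.31 + 48.94 = -203.37 m.
Total head at MW-9: h = -190.21 − 15.19 = -205.40 m.
Head difference: h(MW-4) − h(MW-9) = -203.37 − (-205.40) = 2.03 m.
Hydraulic gradient: i = |Δh| / L = 2.03 / 1613.8 = 0.00126.
Flow is from higher to lower head: from MW-4 toward MW-9, i.e. toward the south.

i ≈ 0.00126; groundwater flows toward the south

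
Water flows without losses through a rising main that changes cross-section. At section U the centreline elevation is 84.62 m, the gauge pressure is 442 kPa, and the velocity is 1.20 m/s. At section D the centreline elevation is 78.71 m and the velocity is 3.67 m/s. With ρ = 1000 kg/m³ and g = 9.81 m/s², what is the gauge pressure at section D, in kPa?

P₂ ≈ 494 kPa

Pressure head at U: ψ₁ = P₁/(ρg) = 442×1000 / (1000 × 9.81) = 45.06 m.
Velocity heads: v₁²/2g = 1.20²/19.62 = 0.073 m; v₂²/2g = 3.67²/19.62 = 0.686 m.
Total head H = z₁ + ψ₁ + v₁²/2g = 84.62 + 45.06 + 0.073 = 129.75 m.
ψ₂ = H − z₂ − v₂²/2g = 129.75 − 78.71 − 0.686 = 50.35 m.
P₂ = ρgψ₂ = 1000 × 9.81 × 50.35 ≈ 494 kPa.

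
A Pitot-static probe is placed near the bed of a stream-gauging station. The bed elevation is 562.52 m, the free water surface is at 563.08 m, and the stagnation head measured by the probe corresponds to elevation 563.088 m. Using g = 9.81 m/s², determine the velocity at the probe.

Near the bed, under hydrostatic conditions, the piezometric head (z + ψ) equals the free-surface elevation, 563.08 m.
Velocity head = total − piezometric = 563.088 − 563.08 = 0.008 m.
v = √(2g·h_v) = √(2 × 9.81 × 0.008) = 0.396 m/s.

v ≈ 0.396 m/s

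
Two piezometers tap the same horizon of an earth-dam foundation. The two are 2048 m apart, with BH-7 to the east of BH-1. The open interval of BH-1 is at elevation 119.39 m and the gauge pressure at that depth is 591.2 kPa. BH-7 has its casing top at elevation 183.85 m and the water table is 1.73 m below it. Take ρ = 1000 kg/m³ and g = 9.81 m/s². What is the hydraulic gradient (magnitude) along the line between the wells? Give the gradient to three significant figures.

i ≈ 0.00120

Pressure head at BH-1: ψ = P/(ρg) = 591.2×1000 / (1000 × 9.81) = 60.27 m.
Total head at BH-1: h = z + ψ = 119.39 + 60.27 = 179.66 m.
Total head at BH-7: h = 183.85 − 1.73 = 182.12 m.
Head difference: h(BH-1) − h(BH-7) = 179.66 − 182.12 = -2.46 m.
Hydraulic gradient: i = |Δh| / L = 2.46 / 2048 = 0.00120.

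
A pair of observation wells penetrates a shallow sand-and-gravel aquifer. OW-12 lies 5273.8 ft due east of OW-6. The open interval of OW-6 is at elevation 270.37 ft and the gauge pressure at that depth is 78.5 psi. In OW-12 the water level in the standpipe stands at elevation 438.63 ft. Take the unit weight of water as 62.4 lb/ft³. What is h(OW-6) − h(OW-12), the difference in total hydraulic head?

Δh ≈ 12.89 ft

Pressure head at OW-6: ψ = 144·P/γ = 144 × 78.5 / 62.4 = 181.15 ft.
Total head at OW-6: h = z + ψ = 270.37 + 181.15 = 451.52 ft.
Total head at OW-12: h = 438.63 ft (water level in the piezometer is the total head).
Head difference: h(OW-6) − h(OW-12) = 451.52 − 438.63 = 12.89 ft.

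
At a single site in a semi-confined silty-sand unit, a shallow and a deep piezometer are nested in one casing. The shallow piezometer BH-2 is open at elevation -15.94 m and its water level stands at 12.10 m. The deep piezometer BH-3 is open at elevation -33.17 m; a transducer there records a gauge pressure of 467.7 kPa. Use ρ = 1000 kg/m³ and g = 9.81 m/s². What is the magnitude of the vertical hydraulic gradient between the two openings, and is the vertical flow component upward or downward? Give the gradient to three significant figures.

Total head at BH-2: h = 12.10 m (water level in the standpipe).
Pressure head at BH-3: ψ = P/(ρg) = 467.7×1000 / (1000 × 9.81) = 47.68 m.
Total head at BH-3: h = z + ψ = -33.17 + 47.68 = 14.51 m.
Δh = h(BH-2) − h(BH-3) = 12.10 − 14.51 = -2.41 m.
Vertical separation Δz = -15.94 − (-33.17) = 17.23 m.
|i_v| = |Δh| / Δz = 2.41 / 17.23 = 0.140.
Head is higher in the deep piezometer, so vertical flow is upward (discharge condition).

|i_v| ≈ 0.140; vertical flow is upward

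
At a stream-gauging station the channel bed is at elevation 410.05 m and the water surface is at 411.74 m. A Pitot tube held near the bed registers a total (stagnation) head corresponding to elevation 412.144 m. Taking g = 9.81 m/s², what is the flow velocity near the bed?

v ≈ 2.82 m/s

Near the bed, under hydrostatic conditions, the piezometric head (z + ψ) equals the free-surface elevation, 411.74 m.
Velocity head = total − piezometric = 412.144 − 411.74 = 0.404 m.
v = √(2g·h_v) = √(2 × 9.81 × 0.404) = 2.82 m/s.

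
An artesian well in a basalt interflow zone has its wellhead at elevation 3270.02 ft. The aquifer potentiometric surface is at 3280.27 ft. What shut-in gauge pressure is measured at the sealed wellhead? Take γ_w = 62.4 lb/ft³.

P ≈ 4.44 psi

Head above the cap: Δh = 3280.27 − 3270.02 = 10.25 ft.
P = γΔh/144 = 62.4 × 10.25 / 144 = 4.44 psi.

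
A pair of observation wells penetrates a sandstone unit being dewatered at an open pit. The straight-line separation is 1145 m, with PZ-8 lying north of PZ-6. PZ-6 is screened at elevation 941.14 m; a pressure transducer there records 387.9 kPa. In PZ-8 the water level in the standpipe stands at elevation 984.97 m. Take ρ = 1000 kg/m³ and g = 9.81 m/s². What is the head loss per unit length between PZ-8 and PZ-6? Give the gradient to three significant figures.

Pressure head at PZ-6: ψ = P/(ρg) = 387.9×1000 / (1000 × 9.81) = 39.54 m.
Total head at PZ-6: h = z + ψ = 941.14 + 39.54 = 980.68 m.
Total head at PZ-8: h = 984.97 m (water level in the piezometer is the total head).
Head difference: h(PZ-6) − h(PZ-8) = 980.68 − 984.97 = -4.29 m.
Hydraulic gradient: i = |Δh| / L = 4.29 / 1145 = 0.00375.

i ≈ 0.00375 m/m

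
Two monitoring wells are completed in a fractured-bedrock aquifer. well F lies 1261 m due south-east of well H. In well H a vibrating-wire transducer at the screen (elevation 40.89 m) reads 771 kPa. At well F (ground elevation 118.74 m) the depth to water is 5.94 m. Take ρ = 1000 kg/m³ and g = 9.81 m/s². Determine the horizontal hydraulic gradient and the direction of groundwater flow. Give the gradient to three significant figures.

Pressure head at well H: ψ = P/(ρg) = 771×1000 / (1000 × 9.81) = 78.59 m.
Total head at well H: h = z + ψ = 40.89 + 78.59 = 119.48 m.
Total head at well F: h = 118.74 − 5.94 = 112.80 m.
Head difference: h(well H) − h(well F) = 119.48 − 112.80 = 6.68 m.
Hydraulic gradient: i = |Δh| / L = 6.68 / 1261 = 0.00530.
Flow is from higher to lower head: from well H toward well F, i.e. toward the south-east.

i ≈ 0.00530; groundwater flows toward the south-east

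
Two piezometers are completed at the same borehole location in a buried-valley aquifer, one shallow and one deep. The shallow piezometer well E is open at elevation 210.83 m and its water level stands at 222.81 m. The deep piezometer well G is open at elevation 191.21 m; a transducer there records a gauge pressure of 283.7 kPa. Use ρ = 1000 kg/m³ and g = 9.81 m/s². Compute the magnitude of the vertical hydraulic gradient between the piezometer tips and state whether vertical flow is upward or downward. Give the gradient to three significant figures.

Total head at well E: h = 222.81 m (water level in the standpipe).
Pressure head at well G: ψ = P/(ρg) = 283.7×1000 / (1000 × 9.81) = 28.92 m.
Total head at well G: h = z + ψ = 191.21 + 28.92 = 220.13 m.
Δh = h(well E) − h(well G) = 222.81 − 220.13 = 2.68 m.
Vertical separation Δz = 210.83 − 191.21 = 19.62 m.
|i_v| = |Δh| / Δz = 2.68 / 19.62 = 0.137.
Head is higher in the shallow piezometer, so vertical flow is downward (recharge condition).

|i_v| ≈ 0.137; vertical flow is downward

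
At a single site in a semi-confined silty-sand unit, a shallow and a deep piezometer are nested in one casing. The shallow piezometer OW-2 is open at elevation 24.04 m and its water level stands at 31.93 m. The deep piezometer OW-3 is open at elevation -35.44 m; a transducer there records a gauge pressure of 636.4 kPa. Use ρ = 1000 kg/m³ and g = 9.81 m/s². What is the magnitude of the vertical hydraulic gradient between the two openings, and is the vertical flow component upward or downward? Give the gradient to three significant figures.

Total head at OW-2: h = 31.93 m (water level in the standpipe).
Pressure head at OW-3: ψ = P/(ρg) = 636.4×1000 / (1000 × 9.81) = 64.87 m.
Total head at OW-3: h = z + ψ = -35.44 + 64.87 = 29.43 m.
Δh = h(OW-2) − h(OW-3) = 31.93 − 29.43 = 2.50 m.
Vertical separation Δz = 24.04 − (-35.44) = 59.48 m.
|i_v| = |Δh| / Δz = 2.50 / 59.48 = 0.0420.
Head is higher in the shallow piezometer, so vertical flow is downward (recharge condition).

|i_v| ≈ 0.0420; vertical flow is downward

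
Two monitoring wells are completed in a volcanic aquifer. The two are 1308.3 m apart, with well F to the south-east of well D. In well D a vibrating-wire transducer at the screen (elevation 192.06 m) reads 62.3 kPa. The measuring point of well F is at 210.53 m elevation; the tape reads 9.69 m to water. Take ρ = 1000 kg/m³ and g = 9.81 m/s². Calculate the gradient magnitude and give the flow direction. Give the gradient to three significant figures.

Pressure head at well D: ψ = P/(ρg) = 62.3×1000 / (1000 × 9.81) = 6.35 m.
Total head at well D: h = z + ψ = 192.06 + 6.35 = 198.41 m.
Total head at well F: h = 210.53 − 9.69 = 200.84 m.
Head difference: h(well D) − h(well F) = 198.41 − 200.84 = -2.43 m.
Hydraulic gradient: i = |Δh| / L = 2.43 / 1308.3 = 0.00186.
Flow is from higher to lower head: from well F toward well D, i.e. toward the north-west.

i ≈ 0.00186; groundwater flows toward the north-west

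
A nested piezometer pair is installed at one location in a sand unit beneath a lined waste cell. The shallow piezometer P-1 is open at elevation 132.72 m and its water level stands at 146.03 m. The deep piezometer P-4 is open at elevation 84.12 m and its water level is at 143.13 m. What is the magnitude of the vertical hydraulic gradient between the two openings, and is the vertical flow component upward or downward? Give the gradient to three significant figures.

|i_v| ≈ 0.0597; vertical flow is downward

Total head at P-1: h = 146.03 m (water level in the standpipe).
Total head at P-4: h = 143.13 m.
Δh = h(P-1) − h(P-4) = 146.03 − 143.13 = 2.90 m.
Vertical separation Δz = 132.72 − 84.12 = 48.60 m.
|i_v| = |Δh| / Δz = 2.90 / 48.60 = 0.0597.
Head is higher in the shallow piezometer, so vertical flow is downward (recharge condition).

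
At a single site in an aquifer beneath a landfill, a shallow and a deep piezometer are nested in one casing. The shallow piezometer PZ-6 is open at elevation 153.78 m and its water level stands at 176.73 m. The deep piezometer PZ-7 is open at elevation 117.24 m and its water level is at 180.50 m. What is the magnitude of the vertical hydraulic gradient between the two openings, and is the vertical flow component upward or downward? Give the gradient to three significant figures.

|i_v| ≈ 0.103; vertical flow is upward

Total head at PZ-6: h = 176.73 m (water level in the standpipe).
Total head at PZ-7: h = 180.50 m.
Δh = h(PZ-6) − h(PZ-7) = 176.73 − 180.50 = -3.77 m.
Vertical separation Δz = 153.78 − 117.24 = 36.54 m.
|i_v| = |Δh| / Δz = 3.77 / 36.54 = 0.103.
Head is higher in the deep piezometer, so vertical flow is upward (discharge condition).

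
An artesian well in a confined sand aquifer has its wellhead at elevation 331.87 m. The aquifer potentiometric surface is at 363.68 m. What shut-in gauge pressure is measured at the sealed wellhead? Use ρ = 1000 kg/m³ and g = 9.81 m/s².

P ≈ 312 kPa

Head above the cap: Δh = 363.68 − 331.87 = 31.81 m.
P = ρgΔh = 1000 × 9.81 × 31.81 = 312056 Pa ≈ 312 kPa.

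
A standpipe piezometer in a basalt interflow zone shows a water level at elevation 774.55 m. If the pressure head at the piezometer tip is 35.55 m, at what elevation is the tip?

z = h − ψ = 774.55 − 35.55 = 739.00 m.

z ≈ 739.00 m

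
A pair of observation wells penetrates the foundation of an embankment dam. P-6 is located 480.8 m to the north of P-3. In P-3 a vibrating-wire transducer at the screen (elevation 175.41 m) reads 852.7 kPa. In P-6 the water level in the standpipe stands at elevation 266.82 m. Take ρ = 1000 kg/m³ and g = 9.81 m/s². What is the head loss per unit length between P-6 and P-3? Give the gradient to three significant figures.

i ≈ 0.00934 m/m

Pressure head at P-3: ψ = P/(ρg) = 852.7×1000 / (1000 × 9.81) = 86.92 m.
Total head at P-3: h = z + ψ = 175.41 + 86.92 = 262.33 m.
Total head at P-6: h = 266.82 m (water level in the piezometer is the total head).
Head difference: h(P-3) − h(P-6) = 262.33 − 266.82 = -4.49 m.
Hydraulic gradient: i = |Δh| / L = 4.49 / 480.8 = 0.00934.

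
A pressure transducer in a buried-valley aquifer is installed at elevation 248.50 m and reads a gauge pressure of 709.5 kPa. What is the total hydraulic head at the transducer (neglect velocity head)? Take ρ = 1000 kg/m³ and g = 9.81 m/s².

ψ = P/(ρg) = 709.5×1000 / (1000 × 9.81) = 72.32 m.
h = z + ψ = 248.50 + 72.32 = 320.82 m.

h ≈ 320.82 m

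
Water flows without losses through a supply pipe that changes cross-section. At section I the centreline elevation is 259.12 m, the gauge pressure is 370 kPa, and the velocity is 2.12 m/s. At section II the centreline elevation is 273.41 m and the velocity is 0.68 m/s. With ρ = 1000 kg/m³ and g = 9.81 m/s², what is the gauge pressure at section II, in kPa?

P₂ ≈ 232 kPa

Pressure head at I: ψ₁ = P₁/(ρg) = 370×1000 / (1000 × 9.81) = 37.72 m.
Velocity heads: v₁²/2g = 2.12²/19.62 = 0.229 m; v₂²/2g = 0.68²/19.62 = 0.024 m.
Total head H = z₁ + ψ₁ + v₁²/2g = 259.12 + 37.72 + 0.229 = 297.07 m.
ψ₂ = H − z₂ − v₂²/2g = 297.07 − 273.41 − 0.024 = 23.64 m.
P₂ = ρgψ₂ = 1000 × 9.81 × 23.64 ≈ 232 kPa.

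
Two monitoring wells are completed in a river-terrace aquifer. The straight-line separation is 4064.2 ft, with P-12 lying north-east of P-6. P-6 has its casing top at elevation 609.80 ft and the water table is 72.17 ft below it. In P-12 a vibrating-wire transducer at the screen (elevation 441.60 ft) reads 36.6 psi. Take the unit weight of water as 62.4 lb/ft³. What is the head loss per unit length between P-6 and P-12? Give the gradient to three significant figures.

i ≈ 0.00285 ft/ft

Total head at P-6: h = 609.80 − 72.17 = 537.63 ft.
Pressure head at P-12: ψ = 144·P/γ = 144 × 36.6 / 62.4 = 84.46 ft.
Total head at P-12: h = z + ψ = 441.60 + 84.46 = 526.06 ft.
Head difference: h(P-6) − h(P-12) = 537.63 − 526.06 = 11.57 ft.
Hydraulic gradient: i = |Δh| / L = 11.57 / 4064.2 = 0.00285.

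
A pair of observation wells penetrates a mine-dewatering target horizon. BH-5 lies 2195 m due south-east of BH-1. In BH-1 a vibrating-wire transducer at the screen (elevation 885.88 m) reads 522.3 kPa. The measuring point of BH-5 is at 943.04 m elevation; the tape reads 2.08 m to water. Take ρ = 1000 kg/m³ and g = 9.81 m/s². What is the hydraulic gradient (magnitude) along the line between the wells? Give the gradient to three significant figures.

i ≈ 0.000838

Pressure head at BH-1: ψ = P/(ρg) = 522.3×1000 / (1000 × 9.81) = 53.24 m.
Total head at BH-1: h = z + ψ = 885.88 + 53.24 = 939.12 m.
Total head at BH-5: h = 943.04 − 2.08 = 940.96 m.
Head difference: h(BH-1) − h(BH-5) = 939.12 − 940.96 = -1.84 m.
Hydraulic gradient: i = |Δh| / L = 1.84 / 2195 = 0.000838.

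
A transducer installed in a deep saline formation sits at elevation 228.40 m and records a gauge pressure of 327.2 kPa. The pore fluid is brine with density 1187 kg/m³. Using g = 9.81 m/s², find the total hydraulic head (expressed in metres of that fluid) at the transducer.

h ≈ 256.50 m

ψ = P/(ρg) = 327.2×1000 / (1187 × 9.81) = 28.10 m.
h = z + ψ = 228.40 + 28.10 = 256.50 m.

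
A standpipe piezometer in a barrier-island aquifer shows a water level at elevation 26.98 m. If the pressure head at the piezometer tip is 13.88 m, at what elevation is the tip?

z ≈ 13.10 m

z = h − ψ = 26.98 − 13.88 = 13.10 m.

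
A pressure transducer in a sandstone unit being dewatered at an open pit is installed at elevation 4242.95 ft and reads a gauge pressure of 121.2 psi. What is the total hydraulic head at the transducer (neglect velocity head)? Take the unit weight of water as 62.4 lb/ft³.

h ≈ 4522.64 ft

ψ = 144·P/γ = 144 × 121.2 / 62.4 = 279.69 ft.
h = z + ψ = 4242.95 + 279.69 = 4522.64 ft.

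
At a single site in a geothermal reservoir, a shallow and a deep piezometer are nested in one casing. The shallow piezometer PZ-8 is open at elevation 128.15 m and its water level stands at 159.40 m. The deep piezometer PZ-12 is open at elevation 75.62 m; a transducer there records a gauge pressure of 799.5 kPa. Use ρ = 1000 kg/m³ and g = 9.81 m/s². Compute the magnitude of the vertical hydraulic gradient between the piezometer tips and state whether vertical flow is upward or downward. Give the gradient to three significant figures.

|i_v| ≈ 0.0434; vertical flow is downward

Total head at PZ-8: h = 159.40 m (water level in the standpipe).
Pressure head at PZ-12: ψ = P/(ρg) = 799.5×1000 / (1000 × 9.81) = 81.50 m.
Total head at PZ-12: h = z + ψ = 75.62 + 81.50 = 157.12 m.
Δh = h(PZ-8) − h(PZ-12) = 159.40 − 157.12 = 2.28 m.
Vertical separation Δz = 128.15 − 75.62 = 52.53 m.
|i_v| = |Δh| / Δz = 2.28 / 52.53 = 0.0434.
Head is higher in the shallow piezometer, so vertical flow is downward (recharge condition).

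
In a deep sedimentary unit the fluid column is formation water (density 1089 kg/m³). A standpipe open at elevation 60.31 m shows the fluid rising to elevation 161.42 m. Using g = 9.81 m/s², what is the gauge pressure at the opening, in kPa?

P ≈ 1080 kPa

Pressure head ψ = h − z = 161.42 − 60.31 = 101.11 m.
P = ρgψ = 1089 × 9.81 × 101.11 = 1080167 Pa ≈ 1080 kPa.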